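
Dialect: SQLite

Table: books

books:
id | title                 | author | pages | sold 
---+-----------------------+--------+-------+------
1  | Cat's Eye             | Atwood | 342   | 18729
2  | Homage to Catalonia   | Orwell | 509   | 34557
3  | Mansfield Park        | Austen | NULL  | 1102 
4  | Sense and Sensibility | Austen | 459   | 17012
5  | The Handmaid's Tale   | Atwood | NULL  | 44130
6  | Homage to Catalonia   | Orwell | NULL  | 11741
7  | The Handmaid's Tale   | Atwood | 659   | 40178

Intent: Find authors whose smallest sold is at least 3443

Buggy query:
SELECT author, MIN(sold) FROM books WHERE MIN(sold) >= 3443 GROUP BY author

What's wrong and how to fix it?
Bug: MIN() in WHERE is a misuse of aggregate

Fix: Use HAVING for the per-group MIN condition

Corrected query:
SELECT author, MIN(sold) FROM books GROUP BY author HAVING MIN(sold) >= 3443

Result:
author | MIN(sold)
-------+----------
Atwood | 18729    
Orwell | 11741    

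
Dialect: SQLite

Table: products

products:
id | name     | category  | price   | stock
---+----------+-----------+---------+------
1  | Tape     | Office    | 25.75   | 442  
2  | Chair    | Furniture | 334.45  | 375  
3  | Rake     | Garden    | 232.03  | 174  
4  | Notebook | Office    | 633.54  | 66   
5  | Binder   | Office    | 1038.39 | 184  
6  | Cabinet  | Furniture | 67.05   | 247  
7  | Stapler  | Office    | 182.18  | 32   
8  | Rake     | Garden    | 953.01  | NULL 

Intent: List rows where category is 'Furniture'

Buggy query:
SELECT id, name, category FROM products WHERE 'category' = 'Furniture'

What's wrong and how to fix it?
Bug: Single quotes denote string literals in SQL; the column name is being compared as a constant string

Fix: Remove the quotes around the column name (or use double quotes for an identifier)

Corrected query:
SELECT id, name, category FROM products WHERE category = 'Furniture'

Result:
id | name    | category 
---+---------+----------
2  | Chair   | Furniture
6  | Cabinet | Furniture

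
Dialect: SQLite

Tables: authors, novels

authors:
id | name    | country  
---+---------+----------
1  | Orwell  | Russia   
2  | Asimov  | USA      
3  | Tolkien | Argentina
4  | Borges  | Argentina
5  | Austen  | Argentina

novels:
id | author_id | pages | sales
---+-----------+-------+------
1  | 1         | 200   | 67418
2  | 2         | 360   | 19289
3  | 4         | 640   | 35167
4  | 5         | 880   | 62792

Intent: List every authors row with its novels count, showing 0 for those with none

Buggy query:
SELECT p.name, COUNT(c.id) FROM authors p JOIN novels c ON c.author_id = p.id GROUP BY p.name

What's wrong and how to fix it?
Bug: INNER JOIN drops authors rows that have no matching novels rows

Fix: Switch to LEFT JOIN to retain unmatched parent rows

Corrected query:
SELECT p.name, COUNT(c.id) FROM authors p LEFT JOIN novels c ON c.author_id = p.id GROUP BY p.name

Result:
name    | COUNT(c.id)
--------+------------
Asimov  | 1          
Austen  | 1          
Borges  | 1          
Orwell  | 1          
Tolkien | 0          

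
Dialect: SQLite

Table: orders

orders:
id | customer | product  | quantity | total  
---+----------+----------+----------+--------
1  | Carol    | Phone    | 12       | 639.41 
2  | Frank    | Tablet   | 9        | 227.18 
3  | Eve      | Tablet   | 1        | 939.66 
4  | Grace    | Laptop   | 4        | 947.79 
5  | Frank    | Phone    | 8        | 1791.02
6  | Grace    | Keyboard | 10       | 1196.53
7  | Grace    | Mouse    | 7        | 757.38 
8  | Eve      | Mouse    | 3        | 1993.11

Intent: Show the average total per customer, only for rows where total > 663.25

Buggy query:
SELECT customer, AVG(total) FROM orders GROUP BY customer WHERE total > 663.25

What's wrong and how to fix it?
Bug: Row-level WHERE must come before GROUP BY in the clause order

Fix: Move the WHERE clause before GROUP BY

Corrected query:
SELECT customer, AVG(total) FROM orders WHERE total > 663.25 GROUP BY customer

Result:
customer | AVG(total)
---------+-----------
Eve      | 1466.385  
Frank    | 1791.02   
Grace    | 967.233333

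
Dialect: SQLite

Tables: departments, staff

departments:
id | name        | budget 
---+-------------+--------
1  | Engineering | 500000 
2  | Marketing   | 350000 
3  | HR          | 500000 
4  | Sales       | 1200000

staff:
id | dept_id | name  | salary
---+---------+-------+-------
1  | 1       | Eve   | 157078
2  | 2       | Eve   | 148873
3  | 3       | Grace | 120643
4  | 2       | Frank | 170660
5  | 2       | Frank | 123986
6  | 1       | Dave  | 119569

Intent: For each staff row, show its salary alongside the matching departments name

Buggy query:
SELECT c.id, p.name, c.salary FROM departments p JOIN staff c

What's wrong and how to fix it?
Bug: Missing join condition: each staff row is matched to all departments rows instead of just its own

Fix: Add ON c.dept_id = p.id to the JOIN

Corrected query:
SELECT c.id, p.name, c.salary FROM departments p JOIN staff c ON c.dept_id = p.id

Result:
id | name        | salary
---+-------------+-------
1  | Engineering | 157078
2  | Marketing   | 148873
3  | HR          | 120643
4  | Marketing   | 170660
5  | Marketing   | 123986
6  | Engineering | 119569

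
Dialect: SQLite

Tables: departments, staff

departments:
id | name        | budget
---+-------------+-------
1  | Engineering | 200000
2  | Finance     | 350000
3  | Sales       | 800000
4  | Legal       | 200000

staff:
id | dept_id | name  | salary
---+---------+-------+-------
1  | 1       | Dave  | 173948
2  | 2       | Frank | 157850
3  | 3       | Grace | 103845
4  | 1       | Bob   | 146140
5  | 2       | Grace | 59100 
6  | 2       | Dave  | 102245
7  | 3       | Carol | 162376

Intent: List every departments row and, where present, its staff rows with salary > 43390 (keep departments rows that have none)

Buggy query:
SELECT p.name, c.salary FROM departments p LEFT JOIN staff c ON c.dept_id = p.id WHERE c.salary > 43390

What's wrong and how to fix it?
Bug: A WHERE condition on the right-hand table after LEFT JOIN drops unmatched parents

Fix: Put 'c.salary > 43390' in the JOIN's ON clause instead of WHERE

Corrected query:
SELECT p.name, c.salary FROM departments p LEFT JOIN staff c ON c.dept_id = p.id AND c.salary > 43390

Result:
name        | salary
------------+-------
Engineering | 146140
Engineering | 173948
Finance     | 59100 
Finance     | 102245
Finance     | 157850
Sales       | 103845
Sales       | 162376
Legal       | NULL  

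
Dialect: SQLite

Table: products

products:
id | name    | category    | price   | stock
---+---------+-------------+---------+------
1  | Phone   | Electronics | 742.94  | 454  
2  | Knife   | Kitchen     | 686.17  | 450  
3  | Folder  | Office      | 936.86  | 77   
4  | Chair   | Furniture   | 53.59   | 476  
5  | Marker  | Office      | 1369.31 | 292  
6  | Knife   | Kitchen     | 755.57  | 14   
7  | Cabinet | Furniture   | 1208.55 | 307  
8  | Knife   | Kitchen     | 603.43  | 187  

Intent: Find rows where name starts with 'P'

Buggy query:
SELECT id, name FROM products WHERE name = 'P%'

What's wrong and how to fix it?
Bug: Wildcards only work with LIKE; '=' treats '%' as a literal character

Fix: Use LIKE for wildcard pattern matching

Corrected query:
SELECT id, name FROM products WHERE name LIKE 'P%'

Result:
id | name 
---+------
1  | Phone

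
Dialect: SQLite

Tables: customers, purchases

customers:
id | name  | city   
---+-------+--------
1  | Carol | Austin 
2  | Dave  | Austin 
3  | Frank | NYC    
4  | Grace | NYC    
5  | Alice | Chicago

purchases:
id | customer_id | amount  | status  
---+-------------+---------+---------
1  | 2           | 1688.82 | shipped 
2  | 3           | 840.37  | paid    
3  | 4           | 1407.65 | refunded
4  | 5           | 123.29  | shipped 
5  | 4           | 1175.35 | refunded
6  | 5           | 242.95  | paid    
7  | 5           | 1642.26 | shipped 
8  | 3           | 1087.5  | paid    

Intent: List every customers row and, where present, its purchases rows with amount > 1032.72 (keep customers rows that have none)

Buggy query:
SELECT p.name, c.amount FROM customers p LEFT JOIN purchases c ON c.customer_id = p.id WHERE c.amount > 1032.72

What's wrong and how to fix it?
Bug: Filtering c.amount in WHERE discards the NULL rows produced by LEFT JOIN, turning it into an inner join

Fix: Move the right-table condition into the ON clause so unmatched parents are kept

Corrected query:
SELECT p.name, c.amount FROM customers p LEFT JOIN purchases c ON c.customer_id = p.id AND c.amount > 1032.72

Result:
name  | amount 
------+--------
Carol | NULL   
Dave  | 1688.82
Frank | 1087.5 
Grace | 1175.35
Grace | 1407.65
Alice | 1642.26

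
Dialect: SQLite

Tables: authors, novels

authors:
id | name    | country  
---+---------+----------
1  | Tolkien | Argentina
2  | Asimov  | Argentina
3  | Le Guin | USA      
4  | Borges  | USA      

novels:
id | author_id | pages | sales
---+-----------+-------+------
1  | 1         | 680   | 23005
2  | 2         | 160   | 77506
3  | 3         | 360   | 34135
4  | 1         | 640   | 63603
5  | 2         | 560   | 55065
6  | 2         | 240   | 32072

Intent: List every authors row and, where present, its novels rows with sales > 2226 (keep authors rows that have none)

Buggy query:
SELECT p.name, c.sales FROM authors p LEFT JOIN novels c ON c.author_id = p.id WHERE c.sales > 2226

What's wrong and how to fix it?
Bug: Filtering c.sales in WHERE discards the NULL rows produced by LEFT JOIN, turning it into an inner join

Fix: Move the right-table condition into the ON clause so unmatched parents are kept

Corrected query:
SELECT p.name, c.sales FROM authors p LEFT JOIN novels c ON c.author_id = p.id AND c.sales > 2226

Result:
name    | sales
--------+------
Tolkien | 23005
Tolkien | 63603
Asimov  | 32072
Asimov  | 55065
Asimov  | 77506
Le Guin | 34135
Borges  | NULL 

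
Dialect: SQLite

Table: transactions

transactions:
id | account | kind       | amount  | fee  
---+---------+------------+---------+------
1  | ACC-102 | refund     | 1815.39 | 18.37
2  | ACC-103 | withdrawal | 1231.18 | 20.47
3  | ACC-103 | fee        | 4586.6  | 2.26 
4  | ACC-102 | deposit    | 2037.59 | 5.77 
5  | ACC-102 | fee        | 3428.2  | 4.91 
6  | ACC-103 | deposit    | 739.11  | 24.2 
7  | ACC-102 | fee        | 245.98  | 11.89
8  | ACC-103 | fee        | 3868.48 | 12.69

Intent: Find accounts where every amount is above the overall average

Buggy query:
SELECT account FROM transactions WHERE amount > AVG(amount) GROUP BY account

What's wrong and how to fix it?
Bug: WHERE evaluates per row before aggregation, so AVG() is unavailable

Fix: Compute the overall average in a scalar subquery and compare each group's MIN against it in HAVING

Corrected query:
SELECT account FROM transactions GROUP BY account HAVING MIN(amount) > (SELECT AVG(amount) FROM transactions)

Result:
(no rows)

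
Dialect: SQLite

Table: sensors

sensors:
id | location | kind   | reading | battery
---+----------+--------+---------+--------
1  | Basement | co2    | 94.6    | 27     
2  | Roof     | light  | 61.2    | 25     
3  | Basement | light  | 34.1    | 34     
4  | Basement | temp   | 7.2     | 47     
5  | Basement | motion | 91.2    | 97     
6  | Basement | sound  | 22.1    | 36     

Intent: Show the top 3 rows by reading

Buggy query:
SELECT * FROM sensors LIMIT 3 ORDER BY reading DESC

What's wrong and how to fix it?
Bug: ORDER BY cannot follow LIMIT; LIMIT is the final clause

Fix: Swap the clauses: ORDER BY first, then LIMIT

Corrected query:
SELECT * FROM sensors ORDER BY reading DESC LIMIT 3

Result:
id | location | kind   | reading | battery
---+----------+--------+---------+--------
1  | Basement | co2    | 94.6    | 27     
5  | Basement | motion | 91.2    | 97     
2  | Roof     | light  | 61.2    | 25     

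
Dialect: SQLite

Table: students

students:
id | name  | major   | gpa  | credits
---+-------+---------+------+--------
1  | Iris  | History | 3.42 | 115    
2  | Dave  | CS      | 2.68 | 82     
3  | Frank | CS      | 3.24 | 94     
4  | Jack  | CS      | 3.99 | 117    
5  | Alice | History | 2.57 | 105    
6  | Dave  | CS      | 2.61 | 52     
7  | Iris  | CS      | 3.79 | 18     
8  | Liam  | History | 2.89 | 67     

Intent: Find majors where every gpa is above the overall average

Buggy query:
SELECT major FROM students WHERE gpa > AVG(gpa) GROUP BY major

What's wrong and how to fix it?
Bug: AVG() is an aggregate; it can't sit directly in WHERE

Fix: Compute the overall average in a scalar subquery and compare each group's MIN against it in HAVING

Corrected query:
SELECT major FROM students GROUP BY major HAVING MIN(gpa) > (SELECT AVG(gpa) FROM students)

Result:
(no rows)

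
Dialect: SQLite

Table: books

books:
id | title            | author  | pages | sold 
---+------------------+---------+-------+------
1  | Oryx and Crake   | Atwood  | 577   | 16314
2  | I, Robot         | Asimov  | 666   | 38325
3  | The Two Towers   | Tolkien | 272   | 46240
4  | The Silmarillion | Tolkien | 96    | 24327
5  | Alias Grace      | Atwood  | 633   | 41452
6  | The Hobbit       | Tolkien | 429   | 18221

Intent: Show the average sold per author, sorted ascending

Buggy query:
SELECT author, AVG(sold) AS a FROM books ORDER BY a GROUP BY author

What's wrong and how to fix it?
Bug: ORDER BY appears before GROUP BY; SQL clause order requires GROUP BY first

Fix: Reorder: SELECT … FROM … GROUP BY … ORDER BY …

Corrected query:
SELECT author, AVG(sold) AS a FROM books GROUP BY author ORDER BY a

Result:
author  | a    
--------+------
Atwood  | 28883
Tolkien | 29596
Asimov  | 38325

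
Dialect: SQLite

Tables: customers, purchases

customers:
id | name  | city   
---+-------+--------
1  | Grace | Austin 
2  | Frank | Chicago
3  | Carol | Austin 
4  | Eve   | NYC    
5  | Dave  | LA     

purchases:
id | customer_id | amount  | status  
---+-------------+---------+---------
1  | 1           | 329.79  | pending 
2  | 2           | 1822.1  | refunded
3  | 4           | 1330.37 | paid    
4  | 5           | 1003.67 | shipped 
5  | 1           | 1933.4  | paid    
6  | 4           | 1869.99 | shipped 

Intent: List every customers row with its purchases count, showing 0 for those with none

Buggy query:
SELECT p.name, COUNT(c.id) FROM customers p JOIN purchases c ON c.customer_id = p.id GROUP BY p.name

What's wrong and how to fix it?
Bug: An inner join excludes parents with zero children

Fix: Switch to LEFT JOIN to retain unmatched parent rows

Corrected query:
SELECT p.name, COUNT(c.id) FROM customers p LEFT JOIN purchases c ON c.customer_id = p.id GROUP BY p.name

Result:
name  | COUNT(c.id)
------+------------
Carol | 0          
Dave  | 1          
Eve   | 2          
Frank | 1          
Grace | 2          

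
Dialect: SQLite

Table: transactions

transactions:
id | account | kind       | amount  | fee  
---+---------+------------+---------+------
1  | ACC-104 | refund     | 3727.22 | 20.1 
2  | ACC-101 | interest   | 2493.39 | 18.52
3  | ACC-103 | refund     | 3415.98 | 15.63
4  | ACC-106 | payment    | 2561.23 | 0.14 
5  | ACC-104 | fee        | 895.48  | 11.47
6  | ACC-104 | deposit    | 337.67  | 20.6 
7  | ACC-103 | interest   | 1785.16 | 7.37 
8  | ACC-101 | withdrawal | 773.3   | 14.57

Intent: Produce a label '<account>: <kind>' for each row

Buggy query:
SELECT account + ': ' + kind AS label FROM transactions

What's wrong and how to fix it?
Bug: SQLite uses || for string concatenation; + coerces text to numbers (yielding 0)

Fix: Replace + with || to concatenate text

Corrected query:
SELECT account || ': ' || kind AS label FROM transactions

Result:
label              
-------------------
ACC-104: refund    
ACC-101: interest  
ACC-103: refund    
ACC-106: payment   
ACC-104: fee       
ACC-104: deposit   
ACC-103: interest  
ACC-101: withdrawal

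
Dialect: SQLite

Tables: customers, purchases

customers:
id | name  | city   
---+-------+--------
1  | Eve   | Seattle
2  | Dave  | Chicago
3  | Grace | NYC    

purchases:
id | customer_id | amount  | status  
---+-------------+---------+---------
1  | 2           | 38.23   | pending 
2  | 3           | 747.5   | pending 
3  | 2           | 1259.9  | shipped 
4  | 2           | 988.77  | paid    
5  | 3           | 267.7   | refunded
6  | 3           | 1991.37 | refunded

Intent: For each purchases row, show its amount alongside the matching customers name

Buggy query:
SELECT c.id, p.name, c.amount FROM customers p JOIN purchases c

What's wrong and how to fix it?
Bug: Missing join condition: each purchases row is matched to all customers rows instead of just its own

Fix: Add ON c.customer_id = p.id to the JOIN

Corrected query:
SELECT c.id, p.name, c.amount FROM customers p JOIN purchases c ON c.customer_id = p.id

Result:
id | name  | amount 
---+-------+--------
1  | Dave  | 38.23  
2  | Grace | 747.5  
3  | Dave  | 1259.9 
4  | Dave  | 988.77 
5  | Grace | 267.7  
6  | Grace | 1991.37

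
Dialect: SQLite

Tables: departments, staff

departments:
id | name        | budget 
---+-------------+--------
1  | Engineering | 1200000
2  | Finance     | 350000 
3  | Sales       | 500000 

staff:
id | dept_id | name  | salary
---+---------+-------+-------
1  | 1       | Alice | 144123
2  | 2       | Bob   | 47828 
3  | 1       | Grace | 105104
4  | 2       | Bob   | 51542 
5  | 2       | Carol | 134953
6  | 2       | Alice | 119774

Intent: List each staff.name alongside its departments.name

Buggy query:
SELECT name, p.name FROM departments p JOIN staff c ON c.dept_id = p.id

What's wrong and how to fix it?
Bug: Both tables have a 'name' column; the unqualified reference is ambiguous

Fix: Qualify the column with its table alias (c.name)

Corrected query:
SELECT c.name, p.name FROM departments p JOIN staff c ON c.dept_id = p.id

Result:
name  | name       
------+------------
Alice | Engineering
Bob   | Finance    
Grace | Engineering
Bob   | Finance    
Carol | Finance    
Alice | Finance    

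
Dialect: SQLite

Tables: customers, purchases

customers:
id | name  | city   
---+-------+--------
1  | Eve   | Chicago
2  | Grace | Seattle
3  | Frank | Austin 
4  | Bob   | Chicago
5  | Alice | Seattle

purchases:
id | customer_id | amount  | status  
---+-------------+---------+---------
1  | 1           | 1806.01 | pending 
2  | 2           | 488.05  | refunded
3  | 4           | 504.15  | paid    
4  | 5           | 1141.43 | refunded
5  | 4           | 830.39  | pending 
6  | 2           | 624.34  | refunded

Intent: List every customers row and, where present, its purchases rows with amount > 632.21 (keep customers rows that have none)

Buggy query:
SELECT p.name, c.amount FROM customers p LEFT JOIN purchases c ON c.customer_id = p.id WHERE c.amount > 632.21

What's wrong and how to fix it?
Bug: Filtering c.amount in WHERE discards the NULL rows produced by LEFT JOIN, turning it into an inner join

Fix: Put 'c.amount > 632.21' in the JOIN's ON clause instead of WHERE

Corrected query:
SELECT p.name, c.amount FROM customers p LEFT JOIN purchases c ON c.customer_id = p.id AND c.amount > 632.21

Result:
name  | amount 
------+--------
Eve   | 1806.01
Grace | NULL   
Frank | NULL   
Bob   | 830.39 
Alice | 1141.43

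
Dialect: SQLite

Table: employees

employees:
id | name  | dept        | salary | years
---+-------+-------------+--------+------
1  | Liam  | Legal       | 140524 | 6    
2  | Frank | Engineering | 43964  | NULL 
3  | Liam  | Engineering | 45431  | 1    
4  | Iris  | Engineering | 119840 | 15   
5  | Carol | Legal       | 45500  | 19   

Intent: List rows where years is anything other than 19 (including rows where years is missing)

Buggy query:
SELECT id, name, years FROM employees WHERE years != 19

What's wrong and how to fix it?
Bug: 'years != 19' is unknown when years is NULL, so NULL rows are silently excluded

Fix: Handle NULL separately with IS NULL alongside the inequality

Corrected query:
SELECT id, name, years FROM employees WHERE years != 19 OR years IS NULL

Result:
id | name  | years
---+-------+------
1  | Liam  | 6    
2  | Frank | NULL 
3  | Liam  | 1    
4  | Iris  | 15   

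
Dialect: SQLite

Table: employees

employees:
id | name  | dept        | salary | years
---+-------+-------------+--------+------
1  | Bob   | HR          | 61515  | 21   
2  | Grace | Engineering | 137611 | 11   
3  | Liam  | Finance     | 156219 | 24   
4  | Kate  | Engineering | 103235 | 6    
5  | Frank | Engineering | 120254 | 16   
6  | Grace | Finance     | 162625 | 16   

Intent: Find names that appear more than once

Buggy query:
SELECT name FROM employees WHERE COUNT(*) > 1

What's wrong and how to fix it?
Bug: WHERE can't reference COUNT(*); aggregates are computed after WHERE

Fix: GROUP BY name, then filter groups with HAVING COUNT(*) > 1

Corrected query:
SELECT name FROM employees GROUP BY name HAVING COUNT(*) > 1

Result:
name 
-----
Grace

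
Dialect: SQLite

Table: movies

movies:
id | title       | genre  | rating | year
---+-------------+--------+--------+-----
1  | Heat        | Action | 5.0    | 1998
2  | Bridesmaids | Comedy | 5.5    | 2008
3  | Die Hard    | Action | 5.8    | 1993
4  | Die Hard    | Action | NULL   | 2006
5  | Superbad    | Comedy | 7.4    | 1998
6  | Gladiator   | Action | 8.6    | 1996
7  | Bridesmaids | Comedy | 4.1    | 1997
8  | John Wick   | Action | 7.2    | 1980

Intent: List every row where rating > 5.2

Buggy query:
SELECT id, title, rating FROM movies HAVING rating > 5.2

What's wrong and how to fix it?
Bug: This is a non-aggregate query (no GROUP BY, no aggregates), so in SQLite the HAVING clause is invalid here; a row-level condition belongs in WHERE

Fix: Replace HAVING with WHERE since the condition applies to individual rows

Corrected query:
SELECT id, title, rating FROM movies WHERE rating > 5.2

Result:
id | title       | rating
---+-------------+-------
2  | Bridesmaids | 5.5   
3  | Die Hard    | 5.8   
5  | Superbad    | 7.4   
6  | Gladiator   | 8.6   
8  | John Wick   | 7.2   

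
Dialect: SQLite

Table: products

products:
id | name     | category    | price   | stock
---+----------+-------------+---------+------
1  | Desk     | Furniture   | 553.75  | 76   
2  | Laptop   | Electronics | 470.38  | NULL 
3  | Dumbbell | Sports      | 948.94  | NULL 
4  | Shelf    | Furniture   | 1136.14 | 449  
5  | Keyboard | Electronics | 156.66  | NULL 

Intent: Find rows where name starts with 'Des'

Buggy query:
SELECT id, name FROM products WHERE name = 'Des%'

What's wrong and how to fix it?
Bug: '=' compares the literal string including the % character; pattern matching needs LIKE

Fix: Replace '=' with LIKE so 'Des%' is treated as a pattern

Corrected query:
SELECT id, name FROM products WHERE name LIKE 'Des%'

Result:
id | name
---+-----
1  | Desk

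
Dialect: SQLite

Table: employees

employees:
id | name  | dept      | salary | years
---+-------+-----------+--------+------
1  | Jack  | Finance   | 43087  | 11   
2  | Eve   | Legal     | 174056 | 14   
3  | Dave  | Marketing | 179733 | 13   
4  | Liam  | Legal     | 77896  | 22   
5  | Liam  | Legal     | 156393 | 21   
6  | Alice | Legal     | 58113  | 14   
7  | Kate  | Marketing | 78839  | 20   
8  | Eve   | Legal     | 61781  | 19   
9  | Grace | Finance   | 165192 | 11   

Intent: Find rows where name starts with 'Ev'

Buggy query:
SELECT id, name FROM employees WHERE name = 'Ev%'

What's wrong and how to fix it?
Bug: '=' compares the literal string including the % character; pattern matching needs LIKE

Fix: Use LIKE for wildcard pattern matching

Corrected query:
SELECT id, name FROM employees WHERE name LIKE 'Ev%'

Result:
id | name
---+-----
2  | Eve 
8  | Eve 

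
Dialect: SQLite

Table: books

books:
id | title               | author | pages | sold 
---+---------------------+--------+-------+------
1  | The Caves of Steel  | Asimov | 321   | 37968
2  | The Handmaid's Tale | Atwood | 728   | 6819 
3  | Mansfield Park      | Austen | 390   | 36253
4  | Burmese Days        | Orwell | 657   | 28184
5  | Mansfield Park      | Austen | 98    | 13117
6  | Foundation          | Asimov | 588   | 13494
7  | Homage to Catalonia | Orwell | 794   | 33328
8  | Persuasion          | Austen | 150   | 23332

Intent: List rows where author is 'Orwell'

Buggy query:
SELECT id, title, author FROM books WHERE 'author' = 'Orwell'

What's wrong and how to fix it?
Bug: Single quotes denote string literals in SQL; the column name is being compared as a constant string

Fix: Remove the quotes around the column name (or use double quotes for an identifier)

Corrected query:
SELECT id, title, author FROM books WHERE author = 'Orwell'

Result:
id | title               | author
---+---------------------+-------
4  | Burmese Days        | Orwell
7  | Homage to Catalonia | Orwell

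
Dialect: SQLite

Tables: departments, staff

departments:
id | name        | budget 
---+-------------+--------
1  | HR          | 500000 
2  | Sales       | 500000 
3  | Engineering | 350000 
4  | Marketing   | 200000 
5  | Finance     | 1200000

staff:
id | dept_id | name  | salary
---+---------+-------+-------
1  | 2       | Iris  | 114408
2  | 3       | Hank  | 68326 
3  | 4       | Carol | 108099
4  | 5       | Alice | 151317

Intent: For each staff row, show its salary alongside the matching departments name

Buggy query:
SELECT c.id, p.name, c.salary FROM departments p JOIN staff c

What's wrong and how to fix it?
Bug: JOIN with no ON clause produces a cartesian product; every staff row pairs with every departments row

Fix: Add ON c.dept_id = p.id to the JOIN

Corrected query:
SELECT c.id, p.name, c.salary FROM departments p JOIN staff c ON c.dept_id = p.id

Result:
id | name        | salary
---+-------------+-------
1  | Sales       | 114408
2  | Engineering | 68326 
3  | Marketing   | 108099
4  | Finance     | 151317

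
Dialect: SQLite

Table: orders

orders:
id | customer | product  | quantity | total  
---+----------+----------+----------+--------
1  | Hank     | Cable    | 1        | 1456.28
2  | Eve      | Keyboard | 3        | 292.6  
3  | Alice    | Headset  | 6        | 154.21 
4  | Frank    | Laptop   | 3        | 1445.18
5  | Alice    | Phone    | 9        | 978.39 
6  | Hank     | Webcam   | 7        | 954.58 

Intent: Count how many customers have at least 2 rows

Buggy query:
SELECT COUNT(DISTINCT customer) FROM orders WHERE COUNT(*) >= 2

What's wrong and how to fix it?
Bug: WHERE filters individual rows, not groups, so a group-level COUNT is invalid there

Fix: Use a subquery that GROUPs and filters with HAVING, then count its rows

Corrected query:
SELECT COUNT(*) FROM (SELECT customer FROM orders GROUP BY customer HAVING COUNT(*) >= 2)

Result:
COUNT(*)
--------
2       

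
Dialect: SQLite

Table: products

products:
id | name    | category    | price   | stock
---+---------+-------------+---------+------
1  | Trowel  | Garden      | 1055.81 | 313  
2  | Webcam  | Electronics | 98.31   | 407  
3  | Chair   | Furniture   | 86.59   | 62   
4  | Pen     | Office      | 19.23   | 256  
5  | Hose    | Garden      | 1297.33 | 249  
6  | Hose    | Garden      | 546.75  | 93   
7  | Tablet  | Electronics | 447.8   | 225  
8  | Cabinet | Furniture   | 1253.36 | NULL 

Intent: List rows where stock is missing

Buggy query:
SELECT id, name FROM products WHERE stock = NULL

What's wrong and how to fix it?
Bug: '= NULL' is always unknown in SQL three-valued logic, so no rows match

Fix: Replace '= NULL' with 'IS NULL'

Corrected query:
SELECT id, name FROM products WHERE stock IS NULL

Result:
id | name   
---+--------
8  | Cabinet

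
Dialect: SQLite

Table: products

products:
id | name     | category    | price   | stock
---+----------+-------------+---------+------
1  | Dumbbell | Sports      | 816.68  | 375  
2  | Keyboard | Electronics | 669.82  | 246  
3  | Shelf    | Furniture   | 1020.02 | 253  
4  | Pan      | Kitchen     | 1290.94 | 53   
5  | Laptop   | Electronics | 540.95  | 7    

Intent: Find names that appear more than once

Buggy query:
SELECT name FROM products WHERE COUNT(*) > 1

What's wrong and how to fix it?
Bug: COUNT(*) is an aggregate and cannot be used in WHERE

Fix: Group first, then use HAVING for the count condition

Corrected query:
SELECT name FROM products GROUP BY name HAVING COUNT(*) > 1

Result:
(no rows)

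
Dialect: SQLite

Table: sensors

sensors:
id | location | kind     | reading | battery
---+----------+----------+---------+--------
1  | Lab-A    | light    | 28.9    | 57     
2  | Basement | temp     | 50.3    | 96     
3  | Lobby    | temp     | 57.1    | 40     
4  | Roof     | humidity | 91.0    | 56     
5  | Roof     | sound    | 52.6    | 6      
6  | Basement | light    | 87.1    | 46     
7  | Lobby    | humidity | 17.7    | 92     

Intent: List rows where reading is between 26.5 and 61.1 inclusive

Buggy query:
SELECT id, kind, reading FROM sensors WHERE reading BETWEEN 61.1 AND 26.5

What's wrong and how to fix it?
Bug: The bounds are reversed; BETWEEN a AND b requires a <= b to match anything

Fix: Swap the bounds so the smaller value comes first

Corrected query:
SELECT id, kind, reading FROM sensors WHERE reading BETWEEN 26.5 AND 61.1

Result:
id | kind  | reading
---+-------+--------
1  | light | 28.9   
2  | temp  | 50.3   
3  | temp  | 57.1   
5  | sound | 52.6   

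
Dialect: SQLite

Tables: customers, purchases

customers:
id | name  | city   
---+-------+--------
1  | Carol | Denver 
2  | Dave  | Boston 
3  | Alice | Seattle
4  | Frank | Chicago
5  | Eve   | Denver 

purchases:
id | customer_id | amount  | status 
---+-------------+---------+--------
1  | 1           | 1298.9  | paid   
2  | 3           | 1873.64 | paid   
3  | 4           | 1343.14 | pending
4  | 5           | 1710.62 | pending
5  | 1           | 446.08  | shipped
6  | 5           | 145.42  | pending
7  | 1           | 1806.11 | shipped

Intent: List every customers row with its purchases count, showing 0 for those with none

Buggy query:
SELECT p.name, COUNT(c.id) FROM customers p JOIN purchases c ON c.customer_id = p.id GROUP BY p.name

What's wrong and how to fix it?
Bug: INNER JOIN drops customers rows that have no matching purchases rows

Fix: Use LEFT JOIN so parents without children still appear (COUNT(c.id) gives 0)

Corrected query:
SELECT p.name, COUNT(c.id) FROM customers p LEFT JOIN purchases c ON c.customer_id = p.id GROUP BY p.name

Result:
name  | COUNT(c.id)
------+------------
Alice | 1          
Carol | 3          
Dave  | 0          
Eve   | 2          
Frank | 1          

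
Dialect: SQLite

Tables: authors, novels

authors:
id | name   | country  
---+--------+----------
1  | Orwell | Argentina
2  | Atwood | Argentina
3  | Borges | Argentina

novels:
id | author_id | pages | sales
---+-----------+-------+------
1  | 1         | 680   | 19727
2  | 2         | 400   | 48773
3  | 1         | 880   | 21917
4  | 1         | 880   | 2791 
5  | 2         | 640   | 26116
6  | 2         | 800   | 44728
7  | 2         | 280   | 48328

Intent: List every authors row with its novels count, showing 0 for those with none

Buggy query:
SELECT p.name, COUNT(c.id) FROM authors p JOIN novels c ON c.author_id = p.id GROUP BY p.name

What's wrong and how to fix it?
Bug: An inner join excludes parents with zero children

Fix: Switch to LEFT JOIN to retain unmatched parent rows

Corrected query:
SELECT p.name, COUNT(c.id) FROM authors p LEFT JOIN novels c ON c.author_id = p.id GROUP BY p.name

Result:
name   | COUNT(c.id)
-------+------------
Atwood | 4          
Borges | 0          
Orwell | 3          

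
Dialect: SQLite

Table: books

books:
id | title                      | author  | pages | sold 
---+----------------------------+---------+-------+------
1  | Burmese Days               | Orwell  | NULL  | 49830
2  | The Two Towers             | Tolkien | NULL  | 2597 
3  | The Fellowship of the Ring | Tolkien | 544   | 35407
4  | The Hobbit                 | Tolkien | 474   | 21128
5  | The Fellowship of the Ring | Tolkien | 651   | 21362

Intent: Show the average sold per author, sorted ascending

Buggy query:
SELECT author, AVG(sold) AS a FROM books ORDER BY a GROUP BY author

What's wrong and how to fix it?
Bug: GROUP BY must precede ORDER BY

Fix: Move ORDER BY to the end, after GROUP BY

Corrected query:
SELECT author, AVG(sold) AS a FROM books GROUP BY author ORDER BY a

Result:
author  | a      
--------+--------
Tolkien | 20123.5
Orwell  | 49830  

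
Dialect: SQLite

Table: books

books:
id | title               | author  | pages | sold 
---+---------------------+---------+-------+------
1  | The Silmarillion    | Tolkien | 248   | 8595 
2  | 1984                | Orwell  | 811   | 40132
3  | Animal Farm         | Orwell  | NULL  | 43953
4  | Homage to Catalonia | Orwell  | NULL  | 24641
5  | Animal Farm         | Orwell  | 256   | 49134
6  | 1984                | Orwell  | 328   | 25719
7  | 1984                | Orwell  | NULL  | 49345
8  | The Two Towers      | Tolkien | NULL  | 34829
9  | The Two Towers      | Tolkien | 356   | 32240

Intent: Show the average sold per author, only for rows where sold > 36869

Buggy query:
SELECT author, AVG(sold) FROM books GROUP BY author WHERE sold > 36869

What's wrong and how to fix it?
Bug: WHERE cannot follow GROUP BY

Fix: Move the WHERE clause before GROUP BY

Corrected query:
SELECT author, AVG(sold) FROM books WHERE sold > 36869 GROUP BY author

Result:
author | AVG(sold)
-------+----------
Orwell | 45641    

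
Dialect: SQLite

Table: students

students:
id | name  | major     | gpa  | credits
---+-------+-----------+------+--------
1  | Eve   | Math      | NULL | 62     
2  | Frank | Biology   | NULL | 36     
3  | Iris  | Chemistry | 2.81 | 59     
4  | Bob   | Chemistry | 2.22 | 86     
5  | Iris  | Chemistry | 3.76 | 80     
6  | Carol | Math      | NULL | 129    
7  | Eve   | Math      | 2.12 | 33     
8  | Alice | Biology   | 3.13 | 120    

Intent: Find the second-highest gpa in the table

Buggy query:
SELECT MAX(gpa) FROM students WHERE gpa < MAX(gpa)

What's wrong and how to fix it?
Bug: MAX(gpa) on the right of the comparison is an aggregate-in-WHERE error

Fix: Compute the overall MAX in a subquery, then take MAX of rows below it

Corrected query:
SELECT MAX(gpa) FROM students WHERE gpa < (SELECT MAX(gpa) FROM students)

Result:
MAX(gpa)
--------
3.13    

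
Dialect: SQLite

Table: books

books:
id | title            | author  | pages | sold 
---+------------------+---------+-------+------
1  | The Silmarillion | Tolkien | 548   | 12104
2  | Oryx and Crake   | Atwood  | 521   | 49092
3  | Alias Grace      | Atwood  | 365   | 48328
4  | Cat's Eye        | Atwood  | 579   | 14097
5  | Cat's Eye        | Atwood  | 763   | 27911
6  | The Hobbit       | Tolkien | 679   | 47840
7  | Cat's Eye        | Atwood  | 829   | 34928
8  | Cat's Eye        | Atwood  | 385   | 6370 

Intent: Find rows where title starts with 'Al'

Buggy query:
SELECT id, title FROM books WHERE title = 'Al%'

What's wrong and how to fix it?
Bug: '=' compares the literal string including the % character; pattern matching needs LIKE

Fix: Replace '=' with LIKE so 'Al%' is treated as a pattern

Corrected query:
SELECT id, title FROM books WHERE title LIKE 'Al%'

Result:
id | title      
---+------------
3  | Alias Grace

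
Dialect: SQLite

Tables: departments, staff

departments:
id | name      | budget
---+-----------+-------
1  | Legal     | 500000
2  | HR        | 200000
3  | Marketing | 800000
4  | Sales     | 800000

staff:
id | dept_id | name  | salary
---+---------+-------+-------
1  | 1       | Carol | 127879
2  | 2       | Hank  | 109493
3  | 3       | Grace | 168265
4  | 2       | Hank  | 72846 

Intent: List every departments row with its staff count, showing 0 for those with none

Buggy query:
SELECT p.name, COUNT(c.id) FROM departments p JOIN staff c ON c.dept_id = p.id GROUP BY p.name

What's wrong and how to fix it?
Bug: An inner join excludes parents with zero children

Fix: Switch to LEFT JOIN to retain unmatched parent rows

Corrected query:
SELECT p.name, COUNT(c.id) FROM departments p LEFT JOIN staff c ON c.dept_id = p.id GROUP BY p.name

Result:
name      | COUNT(c.id)
----------+------------
HR        | 2          
Legal     | 1          
Marketing | 1          
Sales     | 0          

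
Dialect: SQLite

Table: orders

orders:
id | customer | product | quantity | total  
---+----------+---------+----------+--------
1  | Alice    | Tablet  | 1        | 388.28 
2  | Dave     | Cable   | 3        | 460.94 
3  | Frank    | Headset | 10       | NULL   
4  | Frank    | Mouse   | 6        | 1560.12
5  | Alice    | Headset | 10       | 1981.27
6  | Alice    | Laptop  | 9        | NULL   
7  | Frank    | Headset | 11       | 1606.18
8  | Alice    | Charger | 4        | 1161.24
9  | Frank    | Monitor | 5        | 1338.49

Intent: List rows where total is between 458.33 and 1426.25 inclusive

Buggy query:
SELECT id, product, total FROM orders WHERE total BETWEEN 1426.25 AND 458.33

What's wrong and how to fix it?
Bug: BETWEEN expects the lower bound first; with 1426.25 AND 458.33 the range is empty

Fix: Swap the bounds so the smaller value comes first

Corrected query:
SELECT id, product, total FROM orders WHERE total BETWEEN 458.33 AND 1426.25

Result:
id | product | total  
---+---------+--------
2  | Cable   | 460.94 
8  | Charger | 1161.24
9  | Monitor | 1338.49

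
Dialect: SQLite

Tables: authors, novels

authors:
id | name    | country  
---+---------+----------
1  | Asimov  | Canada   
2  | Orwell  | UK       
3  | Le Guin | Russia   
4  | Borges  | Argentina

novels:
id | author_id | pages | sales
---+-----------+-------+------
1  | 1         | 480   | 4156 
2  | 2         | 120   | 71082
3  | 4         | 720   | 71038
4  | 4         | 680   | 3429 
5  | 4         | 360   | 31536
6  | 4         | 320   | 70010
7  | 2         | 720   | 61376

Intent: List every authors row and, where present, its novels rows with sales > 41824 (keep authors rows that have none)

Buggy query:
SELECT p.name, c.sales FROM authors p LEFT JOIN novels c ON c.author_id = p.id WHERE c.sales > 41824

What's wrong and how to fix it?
Bug: Filtering c.sales in WHERE discards the NULL rows produced by LEFT JOIN, turning it into an inner join

Fix: Move the right-table condition into the ON clause so unmatched parents are kept

Corrected query:
SELECT p.name, c.sales FROM authors p LEFT JOIN novels c ON c.author_id = p.id AND c.sales > 41824

Result:
name    | sales
--------+------
Asimov  | NULL 
Orwell  | 61376
Orwell  | 71082
Le Guin | NULL 
Borges  | 70010
Borges  | 71038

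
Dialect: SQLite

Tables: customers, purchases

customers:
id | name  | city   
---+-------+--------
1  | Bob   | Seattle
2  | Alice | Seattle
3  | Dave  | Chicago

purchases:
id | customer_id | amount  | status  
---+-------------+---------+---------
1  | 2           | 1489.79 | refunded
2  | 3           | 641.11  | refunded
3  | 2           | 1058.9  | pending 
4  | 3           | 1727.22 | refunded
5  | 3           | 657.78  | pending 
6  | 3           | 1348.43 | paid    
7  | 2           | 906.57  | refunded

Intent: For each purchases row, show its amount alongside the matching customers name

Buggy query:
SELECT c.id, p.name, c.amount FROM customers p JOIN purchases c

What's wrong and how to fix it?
Bug: Missing join condition: each purchases row is matched to all customers rows instead of just its own

Fix: Specify the join condition linking the foreign key to the parent id

Corrected query:
SELECT c.id, p.name, c.amount FROM customers p JOIN purchases c ON c.customer_id = p.id

Result:
id | name  | amount 
---+-------+--------
1  | Alice | 1489.79
2  | Dave  | 641.11 
3  | Alice | 1058.9 
4  | Dave  | 1727.22
5  | Dave  | 657.78 
6  | Dave  | 1348.43
7  | Alice | 906.57 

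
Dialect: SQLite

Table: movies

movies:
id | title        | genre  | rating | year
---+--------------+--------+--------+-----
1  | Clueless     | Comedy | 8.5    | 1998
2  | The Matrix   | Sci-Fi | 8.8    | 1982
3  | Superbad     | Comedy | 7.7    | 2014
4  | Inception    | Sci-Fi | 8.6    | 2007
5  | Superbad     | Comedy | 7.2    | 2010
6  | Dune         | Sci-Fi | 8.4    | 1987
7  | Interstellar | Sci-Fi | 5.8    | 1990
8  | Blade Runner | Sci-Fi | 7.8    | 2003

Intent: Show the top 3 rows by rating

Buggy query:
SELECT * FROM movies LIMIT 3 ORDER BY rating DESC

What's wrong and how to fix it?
Bug: ORDER BY cannot follow LIMIT; LIMIT is the final clause

Fix: Swap the clauses: ORDER BY first, then LIMIT

Corrected query:
SELECT * FROM movies ORDER BY rating DESC LIMIT 3

Result:
id | title      | genre  | rating | year
---+------------+--------+--------+-----
2  | The Matrix | Sci-Fi | 8.8    | 1982
4  | Inception  | Sci-Fi | 8.6    | 2007
1  | Clueless   | Comedy | 8.5    | 1998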